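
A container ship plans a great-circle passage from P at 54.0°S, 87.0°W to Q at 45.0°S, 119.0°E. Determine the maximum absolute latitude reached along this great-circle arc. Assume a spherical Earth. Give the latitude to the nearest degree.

≈ 79°S

The great circle lies in the plane with unit normal n̂ = (p₁ × p₂)/|p₁ × p₂|.
Here n̂_z ≈ -0.186; the vertex latitude is φ_max = arccos|n̂_z| ≈ 79.3°.
Check via Clairaut: cos φ_max = |cos φ₁| · sin C = cos(54.0°)·sin(161.6°) ≈ 0.186, again giving ≈ 79.3°.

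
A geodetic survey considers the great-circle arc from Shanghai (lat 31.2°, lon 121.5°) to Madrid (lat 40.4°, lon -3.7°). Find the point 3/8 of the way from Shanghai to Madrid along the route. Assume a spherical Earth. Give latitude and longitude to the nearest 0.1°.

≈ lat 53.8°, lon 84.8°

The haversine formula gives a central angle δ ≈ 1.611 rad (92.3°) between the endpoints.
Interpolate at f = 3/8 with slerp weights a = sin((1−f)δ)/sin δ ≈ 0.846, b = sin(fδ)/sin δ ≈ 0.568.
p = a·p₁ + b·p₂ ≈ (0.054, 0.589, 0.806); φ = arcsin(p_z) ≈ 53.75°, λ = atan2(p_y, p_x) ≈ 84.76°.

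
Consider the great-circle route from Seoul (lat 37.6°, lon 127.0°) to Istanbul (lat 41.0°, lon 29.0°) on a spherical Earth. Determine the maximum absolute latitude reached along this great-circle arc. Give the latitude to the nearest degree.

≈ 51°

The great circle lies in the plane with unit normal n̂ = (p₁ × p₂)/|p₁ × p₂|.
Here n̂_z ≈ -0.624; the vertex latitude is φ_max = arccos|n̂_z| ≈ 51.4°.
Check via Clairaut: cos φ_max = |cos φ₁| · sin C = cos(37.6°)·sin(52.0°) ≈ 0.624, again giving ≈ 51.4°.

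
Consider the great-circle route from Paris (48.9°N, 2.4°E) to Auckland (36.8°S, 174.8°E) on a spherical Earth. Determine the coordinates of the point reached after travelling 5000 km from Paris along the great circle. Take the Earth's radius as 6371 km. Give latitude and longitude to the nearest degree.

≈ 71°N, 94°E

Convert each endpoint to a unit vector on the sphere (x = cos φ cos λ, y = cos φ sin λ, z = sin φ).
The central angle between the endpoints is δ = arccos(p₁·p₂) ≈ 2.909 rad (166.7°). The total great-circle distance is δ·R ≈ 2.909 × 6371 ≈ 18536 km, so the target fraction is f = 5000/18536 ≈ 0.270.
Interpolate at f ≈ 0.270 with slerp weights a = sin((1−f)δ)/sin δ ≈ 3.696, b = sin(fδ)/sin δ ≈ 3.071.
p = a·p₁ + b·p₂ ≈ (-0.021, 0.325, 0.946); φ = arcsin(p_z) ≈ 71.02°, λ = atan2(p_y, p_x) ≈ 93.75°.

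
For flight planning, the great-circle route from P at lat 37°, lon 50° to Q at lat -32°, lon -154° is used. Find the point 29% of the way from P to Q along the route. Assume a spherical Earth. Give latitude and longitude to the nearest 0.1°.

From cos δ = sin φ₁ sin φ₂ + cos φ₁ cos φ₂ cos Δλ, the central angle is δ ≈ 2.787 rad (159.7°).
Interpolate at f = 0.29 with slerp weights a = sin((1−f)δ)/sin δ ≈ 2.641, b = sin(fδ)/sin δ ≈ 2.080.
p = a·p₁ + b·p₂ ≈ (-0.230, 0.843, 0.487); φ = arcsin(p_z) ≈ 29.16°, λ = atan2(p_y, p_x) ≈ 105.24°.

≈ lat 29.2°, lon 105.2°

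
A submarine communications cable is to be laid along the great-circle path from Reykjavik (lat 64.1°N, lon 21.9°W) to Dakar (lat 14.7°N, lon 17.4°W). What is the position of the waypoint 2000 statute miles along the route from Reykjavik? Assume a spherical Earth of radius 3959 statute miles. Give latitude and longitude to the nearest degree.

≈ lat 35°N, lon 19°W

Convert each endpoint to a unit vector on the sphere (x = cos φ cos λ, y = cos φ sin λ, z = sin φ).
The central angle between the endpoints is δ = arccos(p₁·p₂) ≈ 0.864 rad (49.5°). The total great-circle distance is δ·R ≈ 0.864 × 3959 ≈ 3420 mi, so the target fraction is f = 2000/3420 ≈ 0.585.
Interpolate at f ≈ 0.585 with slerp weights a = sin((1−f)δ)/sin δ ≈ 0.462, b = sin(fδ)/sin δ ≈ 0.636.
p = a·p₁ + b·p₂ ≈ (0.775, -0.259, 0.577); φ = arcsin(p_z) ≈ 35.23°, λ = atan2(p_y, p_x) ≈ -18.51°.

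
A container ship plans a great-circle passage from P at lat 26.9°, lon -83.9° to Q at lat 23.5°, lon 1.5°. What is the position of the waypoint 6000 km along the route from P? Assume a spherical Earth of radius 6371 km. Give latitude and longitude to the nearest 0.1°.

≈ lat 30.4°, lon -21.8°

Convert each endpoint to a unit vector on the sphere (x = cos φ cos λ, y = cos φ sin λ, z = sin φ).
The central angle between the endpoints is δ = arccos(p₁·p₂) ≈ 1.322 rad (75.8°). The total great-circle distance is δ·R ≈ 1.322 × 6371 ≈ 8424 km, so the target fraction is f = 6000/8424 ≈ 0.712.
Interpolate at f ≈ 0.712 with slerp weights a = sin((1−f)δ)/sin δ ≈ 0.383, b = sin(fδ)/sin δ ≈ 0.834.
p = a·p₁ + b·p₂ ≈ (0.801, -0.320, 0.506); φ = arcsin(p_z) ≈ 30.40°, λ = atan2(p_y, p_x) ≈ -21.76°.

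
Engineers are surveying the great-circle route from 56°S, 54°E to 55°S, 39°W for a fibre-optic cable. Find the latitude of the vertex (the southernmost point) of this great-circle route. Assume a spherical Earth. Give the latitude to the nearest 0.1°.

≈ 64.7°S

The great circle lies in the plane with unit normal n̂ = (p₁ × p₂)/|p₁ × p₂|.
Here n̂_z ≈ -0.428; the vertex latitude is φ_max = arccos|n̂_z| ≈ 64.7°.
Check via Clairaut: cos φ_max = |cos φ₁| · sin C = cos(56.0°)·sin(130.1°) ≈ 0.428, again giving ≈ 64.7°.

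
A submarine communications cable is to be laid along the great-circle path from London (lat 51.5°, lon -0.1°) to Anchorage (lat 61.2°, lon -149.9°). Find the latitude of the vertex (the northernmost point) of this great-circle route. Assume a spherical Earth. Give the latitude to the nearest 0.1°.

The great circle lies in the plane with unit normal n̂ = (p₁ × p₂)/|p₁ × p₂|.
Here n̂_z ≈ -0.167; the vertex latitude is φ_max = arccos|n̂_z| ≈ 80.4°.

≈ 80.4°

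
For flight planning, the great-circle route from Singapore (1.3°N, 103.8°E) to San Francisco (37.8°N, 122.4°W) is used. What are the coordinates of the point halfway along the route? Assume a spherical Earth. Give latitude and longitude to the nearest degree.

≈ 41°N, 155°E

From cos δ = sin φ₁ sin φ₂ + cos φ₁ cos φ₂ cos Δλ, the central angle is δ ≈ 2.133 rad (122.2°).
Interpolate at f = 1/2 with slerp weights a = sin((1−f)δ)/sin δ ≈ 1.035, b = sin(fδ)/sin δ ≈ 1.035.
p = a·p₁ + b·p₂ ≈ (-0.685, 0.314, 0.658); φ = arcsin(p_z) ≈ 41.11°, λ = atan2(p_y, p_x) ≈ 155.35°.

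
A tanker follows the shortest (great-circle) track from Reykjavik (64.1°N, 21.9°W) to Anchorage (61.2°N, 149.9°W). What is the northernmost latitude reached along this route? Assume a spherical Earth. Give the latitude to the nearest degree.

≈ 77°N

The great circle lies in the plane with unit normal n̂ = (p₁ × p₂)/|p₁ × p₂|.
Here n̂_z ≈ -0.220; the vertex latitude is φ_max = arccos|n̂_z| ≈ 77.3°.
Check via Clairaut: cos φ_max = |cos φ₁| · sin C = cos(64.1°)·sin(30.3°) ≈ 0.220, again giving ≈ 77.3°.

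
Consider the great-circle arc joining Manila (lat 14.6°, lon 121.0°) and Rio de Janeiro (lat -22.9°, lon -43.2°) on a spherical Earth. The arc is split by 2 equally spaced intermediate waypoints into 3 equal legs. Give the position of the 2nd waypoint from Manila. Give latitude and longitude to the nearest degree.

From cos δ = sin φ₁ sin φ₂ + cos φ₁ cos φ₂ cos Δλ, the central angle is δ ≈ 2.843 rad (162.9°).
Interpolate at f = 2/3 with slerp weights a = sin((1−f)δ)/sin δ ≈ 2.764, b = sin(fδ)/sin δ ≈ 3.225.
p = a·p₁ + b·p₂ ≈ (0.788, 0.259, -0.558); φ = arcsin(p_z) ≈ -33.94°, λ = atan2(p_y, p_x) ≈ 18.17°.

≈ lat -34°, lon 18°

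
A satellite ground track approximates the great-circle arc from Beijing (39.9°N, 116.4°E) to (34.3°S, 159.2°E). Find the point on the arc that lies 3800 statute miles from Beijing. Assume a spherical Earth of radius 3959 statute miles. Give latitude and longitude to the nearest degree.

Convert each endpoint to a unit vector on the sphere (x = cos φ cos λ, y = cos φ sin λ, z = sin φ).
The central angle between the endpoints is δ = arccos(p₁·p₂) ≈ 1.467 rad (84.1°). The total great-circle distance is δ·R ≈ 1.467 × 3959 ≈ 5808 mi, so the target fraction is f = 3800/5808 ≈ 0.654.
Interpolate at f ≈ 0.654 with slerp weights a = sin((1−f)δ)/sin δ ≈ 0.488, b = sin(fδ)/sin δ ≈ 0.824.
p = a·p₁ + b·p₂ ≈ (-0.803, 0.577, -0.151); φ = arcsin(p_z) ≈ -8.67°, λ = atan2(p_y, p_x) ≈ 144.28°.

≈ (9°S, 144°E)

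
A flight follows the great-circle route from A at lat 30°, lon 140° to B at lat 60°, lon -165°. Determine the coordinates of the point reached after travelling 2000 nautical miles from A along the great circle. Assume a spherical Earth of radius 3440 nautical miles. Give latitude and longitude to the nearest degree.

From cos δ = sin φ₁ sin φ₂ + cos φ₁ cos φ₂ cos Δλ, the central angle is δ ≈ 0.821 rad (47.0°). The total great-circle distance is δ·R ≈ 0.821 × 3440 ≈ 2825 nmi, so the target fraction is f = 2000/2825 ≈ 0.708.
Interpolate at f ≈ 0.708 with slerp weights a = sin((1−f)δ)/sin δ ≈ 0.324, b = sin(fδ)/sin δ ≈ 0.750.
p = a·p₁ + b·p₂ ≈ (-0.578, 0.084, 0.812); φ = arcsin(p_z) ≈ 54.29°, λ = atan2(p_y, p_x) ≈ 171.77°.

≈ lat 54°, lon 172°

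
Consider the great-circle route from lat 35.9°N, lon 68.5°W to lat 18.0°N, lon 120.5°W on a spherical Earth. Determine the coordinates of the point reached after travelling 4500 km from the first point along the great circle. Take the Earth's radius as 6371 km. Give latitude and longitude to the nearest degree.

≈ lat 22°N, lon 113°W

Write both endpoints as unit vectors p₁, p₂ with components (cos φ cos λ, cos φ sin λ, sin φ).
The central angle between the endpoints is δ = arccos(p₁·p₂) ≈ 0.856 rad (49.0°). The total great-circle distance is δ·R ≈ 0.856 × 6371 ≈ 5453 km, so the target fraction is f = 4500/5453 ≈ 0.825.
Interpolate at f ≈ 0.825 with slerp weights a = sin((1−f)δ)/sin δ ≈ 0.197, b = sin(fδ)/sin δ ≈ 0.859.
p = a·p₁ + b·p₂ ≈ (-0.356, -0.853, 0.381); φ = arcsin(p_z) ≈ 22.42°, λ = atan2(p_y, p_x) ≈ -112.67°.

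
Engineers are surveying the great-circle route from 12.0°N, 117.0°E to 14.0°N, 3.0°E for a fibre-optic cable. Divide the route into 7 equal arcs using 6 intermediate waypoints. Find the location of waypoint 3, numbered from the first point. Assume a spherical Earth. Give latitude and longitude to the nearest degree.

≈ 23°N, 69°E

The haversine formula gives a central angle δ ≈ 1.913 rad (109.6°) between the endpoints.
Interpolate at f = 3/7 with slerp weights a = sin((1−f)δ)/sin δ ≈ 0.943, b = sin(fδ)/sin δ ≈ 0.776.
p = a·p₁ + b·p₂ ≈ (0.333, 0.861, 0.384); φ = arcsin(p_z) ≈ 22.57°, λ = atan2(p_y, p_x) ≈ 68.84°.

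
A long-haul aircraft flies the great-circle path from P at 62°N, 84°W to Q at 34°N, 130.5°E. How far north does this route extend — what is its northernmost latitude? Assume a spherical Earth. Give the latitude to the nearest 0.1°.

The great circle lies in the plane with unit normal n̂ = (p₁ × p₂)/|p₁ × p₂|.
Here n̂_z ≈ -0.224; the vertex latitude is φ_max = arccos|n̂_z| ≈ 77.1°.
Check via Clairaut: cos φ_max = |cos φ₁| · sin C = cos(62.0°)·sin(28.5°) ≈ 0.224, again giving ≈ 77.1°.

≈ 77.1°N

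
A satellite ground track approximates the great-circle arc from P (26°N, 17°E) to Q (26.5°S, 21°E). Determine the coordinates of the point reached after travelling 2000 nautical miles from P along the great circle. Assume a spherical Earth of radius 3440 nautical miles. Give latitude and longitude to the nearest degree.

From cos δ = sin φ₁ sin φ₂ + cos φ₁ cos φ₂ cos Δλ, the central angle is δ ≈ 0.919 rad (52.6°). The total great-circle distance is δ·R ≈ 0.919 × 3440 ≈ 3161 nmi, so the target fraction is f = 2000/3161 ≈ 0.633.
Interpolate at f ≈ 0.633 with slerp weights a = sin((1−f)δ)/sin δ ≈ 0.416, b = sin(fδ)/sin δ ≈ 0.691.
p = a·p₁ + b·p₂ ≈ (0.935, 0.331, -0.126); φ = arcsin(p_z) ≈ -7.22°, λ = atan2(p_y, p_x) ≈ 19.49°.

≈ (7°S, 19°E)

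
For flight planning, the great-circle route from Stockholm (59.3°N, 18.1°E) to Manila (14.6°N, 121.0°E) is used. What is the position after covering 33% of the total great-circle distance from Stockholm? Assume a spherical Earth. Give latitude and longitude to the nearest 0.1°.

The haversine formula gives a central angle δ ≈ 1.464 rad (83.9°) between the endpoints.
Interpolate at f = 0.33 with slerp weights a = sin((1−f)δ)/sin δ ≈ 0.836, b = sin(fδ)/sin δ ≈ 0.467.
p = a·p₁ + b·p₂ ≈ (0.173, 0.520, 0.836); φ = arcsin(p_z) ≈ 56.77°, λ = atan2(p_y, p_x) ≈ 71.63°.

≈ 56.8°N, 71.6°E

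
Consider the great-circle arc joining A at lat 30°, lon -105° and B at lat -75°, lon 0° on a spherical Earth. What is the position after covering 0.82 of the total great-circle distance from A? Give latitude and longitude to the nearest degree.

≈ lat -65°, lon -62°

Write both endpoints as unit vectors p₁, p₂ with components (cos φ cos λ, cos φ sin λ, sin φ).
The central angle between the endpoints is δ = arccos(p₁·p₂) ≈ 2.142 rad (122.8°).
Interpolate at f = 0.82 with slerp weights a = sin((1−f)δ)/sin δ ≈ 0.447, b = sin(fδ)/sin δ ≈ 1.169.
p = a·p₁ + b·p₂ ≈ (0.202, -0.374, -0.905); φ = arcsin(p_z) ≈ -64.83°, λ = atan2(p_y, p_x) ≈ -61.61°.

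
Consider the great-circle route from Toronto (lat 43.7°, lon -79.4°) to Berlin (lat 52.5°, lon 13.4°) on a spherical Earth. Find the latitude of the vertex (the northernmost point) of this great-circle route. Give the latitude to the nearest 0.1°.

The great circle lies in the plane with unit normal n̂ = (p₁ × p₂)/|p₁ × p₂|.
Here n̂_z ≈ +0.517; the vertex latitude is φ_max = arccos|n̂_z| ≈ 58.9°.
Check via Clairaut: cos φ_max = |cos φ₁| · sin C = cos(43.7°)·sin(45.7°) ≈ 0.517, again giving ≈ 58.9°.

≈ 58.9°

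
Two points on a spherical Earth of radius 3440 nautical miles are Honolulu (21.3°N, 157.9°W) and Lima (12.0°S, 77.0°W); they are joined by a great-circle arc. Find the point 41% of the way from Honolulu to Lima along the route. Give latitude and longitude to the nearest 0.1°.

≈ 9.3°N, 123.4°W

Write both endpoints as unit vectors p₁, p₂ with components (cos φ cos λ, cos φ sin λ, sin φ).
The central angle between the endpoints is δ = arccos(p₁·p₂) ≈ 1.502 rad (86.1°).
Interpolate at f = 0.41 with slerp weights a = sin((1−f)δ)/sin δ ≈ 0.777, b = sin(fδ)/sin δ ≈ 0.579.
p = a·p₁ + b·p₂ ≈ (-0.543, -0.824, 0.162); φ = arcsin(p_z) ≈ 9.31°, λ = atan2(p_y, p_x) ≈ -123.38°.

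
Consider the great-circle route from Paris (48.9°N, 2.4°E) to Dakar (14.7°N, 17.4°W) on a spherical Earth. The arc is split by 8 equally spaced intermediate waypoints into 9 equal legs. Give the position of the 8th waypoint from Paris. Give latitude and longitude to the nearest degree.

≈ 19°N, 16°W

Write both endpoints as unit vectors p₁, p₂ with components (cos φ cos λ, cos φ sin λ, sin φ).
The central angle between the endpoints is δ = arccos(p₁·p₂) ≈ 0.661 rad (37.9°).
Interpolate at f = 8/9 with slerp weights a = sin((1−f)δ)/sin δ ≈ 0.120, b = sin(fδ)/sin δ ≈ 0.903.
p = a·p₁ + b·p₂ ≈ (0.912, -0.258, 0.319); φ = arcsin(p_z) ≈ 18.61°, λ = atan2(p_y, p_x) ≈ -15.79°.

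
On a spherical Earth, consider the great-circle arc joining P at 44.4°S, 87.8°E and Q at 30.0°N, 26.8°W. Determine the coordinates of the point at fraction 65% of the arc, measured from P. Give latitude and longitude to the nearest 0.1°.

Write both endpoints as unit vectors p₁, p₂ with components (cos φ cos λ, cos φ sin λ, sin φ).
The central angle between the endpoints is δ = arccos(p₁·p₂) ≈ 2.224 rad (127.4°).
Interpolate at f = 0.65 with slerp weights a = sin((1−f)δ)/sin δ ≈ 0.884, b = sin(fδ)/sin δ ≈ 1.249.
p = a·p₁ + b·p₂ ≈ (0.990, 0.143, 0.006); φ = arcsin(p_z) ≈ 0.35°, λ = atan2(p_y, p_x) ≈ 8.24°.

≈ 0.4°N, 8.2°E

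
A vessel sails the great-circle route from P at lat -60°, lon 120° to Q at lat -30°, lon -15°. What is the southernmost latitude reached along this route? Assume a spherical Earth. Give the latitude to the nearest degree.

The great circle lies in the plane with unit normal n̂ = (p₁ × p₂)/|p₁ × p₂|.
Here n̂_z ≈ -0.309; the vertex latitude is φ_max = arccos|n̂_z| ≈ 72.0°.

≈ -72°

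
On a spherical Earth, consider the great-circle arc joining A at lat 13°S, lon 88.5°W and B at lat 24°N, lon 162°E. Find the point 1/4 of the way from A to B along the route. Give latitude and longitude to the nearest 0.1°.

≈ lat 2.0°S, lon 114.7°W

Write both endpoints as unit vectors p₁, p₂ with components (cos φ cos λ, cos φ sin λ, sin φ).
The central angle between the endpoints is δ = arccos(p₁·p₂) ≈ 1.970 rad (112.9°).
Interpolate at f = 1/4 with slerp weights a = sin((1−f)δ)/sin δ ≈ 1.081, b = sin(fδ)/sin δ ≈ 0.513.
p = a·p₁ + b·p₂ ≈ (-0.418, -0.908, -0.034); φ = arcsin(p_z) ≈ -1.97°, λ = atan2(p_y, p_x) ≈ -114.74°.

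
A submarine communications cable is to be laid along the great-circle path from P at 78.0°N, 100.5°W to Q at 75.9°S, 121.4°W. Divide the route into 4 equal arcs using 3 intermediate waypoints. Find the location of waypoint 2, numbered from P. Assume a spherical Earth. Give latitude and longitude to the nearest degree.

≈ 1°N, 112°W

Write both endpoints as unit vectors p₁, p₂ with components (cos φ cos λ, cos φ sin λ, sin φ).
The central angle between the endpoints is δ = arccos(p₁·p₂) ≈ 2.694 rad (154.3°).
Interpolate at f = 2/4 with slerp weights a = sin((1−f)δ)/sin δ ≈ 2.251, b = sin(fδ)/sin δ ≈ 2.251.
p = a·p₁ + b·p₂ ≈ (-0.371, -0.928, 0.019); φ = arcsin(p_z) ≈ 1.07°, λ = atan2(p_y, p_x) ≈ -111.79°.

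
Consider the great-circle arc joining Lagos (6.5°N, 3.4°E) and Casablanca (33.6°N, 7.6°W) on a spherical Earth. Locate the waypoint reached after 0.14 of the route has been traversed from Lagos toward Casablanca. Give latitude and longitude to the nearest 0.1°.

Write both endpoints as unit vectors p₁, p₂ with components (cos φ cos λ, cos φ sin λ, sin φ).
The central angle between the endpoints is δ = arccos(p₁·p₂) ≈ 0.505 rad (29.0°).
Interpolate at f = 0.14 with slerp weights a = sin((1−f)δ)/sin δ ≈ 0.870, b = sin(fδ)/sin δ ≈ 0.146.
p = a·p₁ + b·p₂ ≈ (0.983, 0.035, 0.179); φ = arcsin(p_z) ≈ 10.33°, λ = atan2(p_y, p_x) ≈ 2.05°.

≈ 10.3°N, 2.0°E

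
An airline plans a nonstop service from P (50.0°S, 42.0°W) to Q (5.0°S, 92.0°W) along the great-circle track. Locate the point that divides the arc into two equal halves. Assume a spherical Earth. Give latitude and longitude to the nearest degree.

The haversine formula gives a central angle δ ≈ 1.072 rad (61.4°) between the endpoints.
Interpolate at f = 1/2 with slerp weights a = sin((1−f)δ)/sin δ ≈ 0.582, b = sin(fδ)/sin δ ≈ 0.582.
p = a·p₁ + b·p₂ ≈ (0.258, -0.829, -0.496); φ = arcsin(p_z) ≈ -29.75°, λ = atan2(p_y, p_x) ≈ -72.74°.

≈ (30°S, 73°W)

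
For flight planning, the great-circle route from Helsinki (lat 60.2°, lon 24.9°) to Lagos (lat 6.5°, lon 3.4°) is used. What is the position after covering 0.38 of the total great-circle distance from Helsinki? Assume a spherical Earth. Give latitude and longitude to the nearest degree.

Write both endpoints as unit vectors p₁, p₂ with components (cos φ cos λ, cos φ sin λ, sin φ).
The central angle between the endpoints is δ = arccos(p₁·p₂) ≈ 0.979 rad (56.1°).
Interpolate at f = 0.38 with slerp weights a = sin((1−f)δ)/sin δ ≈ 0.687, b = sin(fδ)/sin δ ≈ 0.438.
p = a·p₁ + b·p₂ ≈ (0.744, 0.170, 0.646); φ = arcsin(p_z) ≈ 40.24°, λ = atan2(p_y, p_x) ≈ 12.84°.

≈ lat 40°, lon 13°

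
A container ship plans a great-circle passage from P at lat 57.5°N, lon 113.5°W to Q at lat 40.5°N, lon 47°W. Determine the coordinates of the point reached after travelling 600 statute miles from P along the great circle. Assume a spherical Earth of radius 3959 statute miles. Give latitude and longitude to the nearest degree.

From cos δ = sin φ₁ sin φ₂ + cos φ₁ cos φ₂ cos Δλ, the central angle is δ ≈ 0.780 rad (44.7°). The total great-circle distance is δ·R ≈ 0.780 × 3959 ≈ 3089 mi, so the target fraction is f = 600/3089 ≈ 0.194.
Interpolate at f ≈ 0.194 with slerp weights a = sin((1−f)δ)/sin δ ≈ 0.836, b = sin(fδ)/sin δ ≈ 0.215.
p = a·p₁ + b·p₂ ≈ (-0.068, -0.531, 0.844); φ = arcsin(p_z) ≈ 57.62°, λ = atan2(p_y, p_x) ≈ -97.28°.

≈ lat 58°N, lon 97°W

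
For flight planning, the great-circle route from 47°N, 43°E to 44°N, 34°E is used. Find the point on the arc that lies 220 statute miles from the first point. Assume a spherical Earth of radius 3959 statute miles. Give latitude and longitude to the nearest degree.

From cos δ = sin φ₁ sin φ₂ + cos φ₁ cos φ₂ cos Δλ, the central angle is δ ≈ 0.122 rad (7.0°). The total great-circle distance is δ·R ≈ 0.122 × 3959 ≈ 482 mi, so the target fraction is f = 220/482 ≈ 0.456.
Interpolate at f ≈ 0.456 with slerp weights a = sin((1−f)δ)/sin δ ≈ 0.545, b = sin(fδ)/sin δ ≈ 0.457.
p = a·p₁ + b·p₂ ≈ (0.544, 0.437, 0.716); φ = arcsin(p_z) ≈ 45.72°, λ = atan2(p_y, p_x) ≈ 38.78°.

≈ 46°N, 39°E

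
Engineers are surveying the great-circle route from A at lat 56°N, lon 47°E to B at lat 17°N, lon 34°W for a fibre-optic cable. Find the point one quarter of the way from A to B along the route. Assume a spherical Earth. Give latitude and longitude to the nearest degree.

The haversine formula gives a central angle δ ≈ 1.239 rad (71.0°) between the endpoints.
Interpolate at f = 1/4 with slerp weights a = sin((1−f)δ)/sin δ ≈ 0.847, b = sin(fδ)/sin δ ≈ 0.322.
p = a·p₁ + b·p₂ ≈ (0.579, 0.174, 0.797); φ = arcsin(p_z) ≈ 52.82°, λ = atan2(p_y, p_x) ≈ 16.75°.

≈ lat 53°N, lon 17°E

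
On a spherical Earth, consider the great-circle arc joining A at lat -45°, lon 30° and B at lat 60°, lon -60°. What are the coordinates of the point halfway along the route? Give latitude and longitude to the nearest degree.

≈ lat 10°, lon -5°

Write both endpoints as unit vectors p₁, p₂ with components (cos φ cos λ, cos φ sin λ, sin φ).
The central angle between the endpoints is δ = arccos(p₁·p₂) ≈ 2.230 rad (127.8°).
Interpolate at f = 1/2 with slerp weights a = sin((1−f)δ)/sin δ ≈ 1.136, b = sin(fδ)/sin δ ≈ 1.136.
p = a·p₁ + b·p₂ ≈ (0.979, -0.090, 0.180); φ = arcsin(p_z) ≈ 10.40°, λ = atan2(p_y, p_x) ≈ -5.26°.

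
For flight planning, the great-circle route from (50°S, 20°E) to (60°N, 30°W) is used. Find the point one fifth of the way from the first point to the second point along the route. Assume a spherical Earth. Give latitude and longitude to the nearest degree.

≈ (28°S, 9°E)

Convert each endpoint to a unit vector on the sphere (x = cos φ cos λ, y = cos φ sin λ, z = sin φ).
The central angle between the endpoints is δ = arccos(p₁·p₂) ≈ 2.045 rad (117.2°).
Interpolate at f = 1/5 with slerp weights a = sin((1−f)δ)/sin δ ≈ 1.122, b = sin(fδ)/sin δ ≈ 0.447.
p = a·p₁ + b·p₂ ≈ (0.871, 0.135, -0.472); φ = arcsin(p_z) ≈ -28.17°, λ = atan2(p_y, p_x) ≈ 8.80°.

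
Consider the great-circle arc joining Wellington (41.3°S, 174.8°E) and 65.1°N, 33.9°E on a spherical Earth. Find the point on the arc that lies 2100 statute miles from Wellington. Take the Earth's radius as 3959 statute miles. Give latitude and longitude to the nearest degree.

The haversine formula gives a central angle δ ≈ 2.576 rad (147.6°) between the endpoints. The total great-circle distance is δ·R ≈ 2.576 × 3959 ≈ 10197 mi, so the target fraction is f = 2100/10197 ≈ 0.206.
Interpolate at f ≈ 0.206 with slerp weights a = sin((1−f)δ)/sin δ ≈ 1.659, b = sin(fδ)/sin δ ≈ 0.944.
p = a·p₁ + b·p₂ ≈ (-0.912, 0.335, -0.239); φ = arcsin(p_z) ≈ -13.83°, λ = atan2(p_y, p_x) ≈ 159.85°.

≈ 14°S, 160°E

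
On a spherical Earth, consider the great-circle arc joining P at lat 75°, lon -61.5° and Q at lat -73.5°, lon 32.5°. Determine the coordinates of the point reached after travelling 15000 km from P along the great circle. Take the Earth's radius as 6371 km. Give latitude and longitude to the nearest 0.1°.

≈ lat -52.8°, lon 4.3°

The haversine formula gives a central angle δ ≈ 2.769 rad (158.6°) between the endpoints. The total great-circle distance is δ·R ≈ 2.769 × 6371 ≈ 17639 km, so the target fraction is f = 15000/17639 ≈ 0.850.
Interpolate at f ≈ 0.850 with slerp weights a = sin((1−f)δ)/sin δ ≈ 1.105, b = sin(fδ)/sin δ ≈ 1.944.
p = a·p₁ + b·p₂ ≈ (0.602, 0.045, -0.797); φ = arcsin(p_z) ≈ -52.85°, λ = atan2(p_y, p_x) ≈ 4.31°.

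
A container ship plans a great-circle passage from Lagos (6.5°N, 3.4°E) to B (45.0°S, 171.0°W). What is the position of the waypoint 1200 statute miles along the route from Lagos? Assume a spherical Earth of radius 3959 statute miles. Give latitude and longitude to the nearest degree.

Convert each endpoint to a unit vector on the sphere (x = cos φ cos λ, y = cos φ sin λ, z = sin φ).
The central angle between the endpoints is δ = arccos(p₁·p₂) ≈ 2.464 rad (141.2°). The total great-circle distance is δ·R ≈ 2.464 × 3959 ≈ 9756 mi, so the target fraction is f = 1200/9756 ≈ 0.123.
Interpolate at f ≈ 0.123 with slerp weights a = sin((1−f)δ)/sin δ ≈ 1.326, b = sin(fδ)/sin δ ≈ 0.476.
p = a·p₁ + b·p₂ ≈ (0.982, 0.025, -0.187); φ = arcsin(p_z) ≈ -10.76°, λ = atan2(p_y, p_x) ≈ 1.48°.

≈ (11°S, 1°E)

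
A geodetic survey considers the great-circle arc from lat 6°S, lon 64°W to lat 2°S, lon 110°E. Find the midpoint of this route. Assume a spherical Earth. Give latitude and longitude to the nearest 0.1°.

≈ lat 53.2°S, lon 25.7°E

The haversine formula gives a central angle δ ≈ 2.967 rad (170.0°) between the endpoints.
Interpolate at f = 1/2 with slerp weights a = sin((1−f)δ)/sin δ ≈ 5.740, b = sin(fδ)/sin δ ≈ 5.740.
p = a·p₁ + b·p₂ ≈ (0.540, 0.260, -0.800); φ = arcsin(p_z) ≈ -53.16°, λ = atan2(p_y, p_x) ≈ 25.67°.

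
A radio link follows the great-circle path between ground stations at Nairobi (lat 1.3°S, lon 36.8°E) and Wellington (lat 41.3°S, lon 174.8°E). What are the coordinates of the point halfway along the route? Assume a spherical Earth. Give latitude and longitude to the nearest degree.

Convert each endpoint to a unit vector on the sphere (x = cos φ cos λ, y = cos φ sin λ, z = sin φ).
The central angle between the endpoints is δ = arccos(p₁·p₂) ≈ 2.145 rad (122.9°).
Interpolate at f = 1/2 with slerp weights a = sin((1−f)δ)/sin δ ≈ 1.046, b = sin(fδ)/sin δ ≈ 1.046.
p = a·p₁ + b·p₂ ≈ (0.055, 0.698, -0.714); φ = arcsin(p_z) ≈ -45.58°, λ = atan2(p_y, p_x) ≈ 85.51°.

≈ lat 46°S, lon 86°E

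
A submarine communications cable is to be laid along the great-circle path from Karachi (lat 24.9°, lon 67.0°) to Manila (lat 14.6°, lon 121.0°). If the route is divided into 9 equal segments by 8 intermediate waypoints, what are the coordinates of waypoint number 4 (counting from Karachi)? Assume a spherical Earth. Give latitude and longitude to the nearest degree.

Write both endpoints as unit vectors p₁, p₂ with components (cos φ cos λ, cos φ sin λ, sin φ).
The central angle between the endpoints is δ = arccos(p₁·p₂) ≈ 0.899 rad (51.5°).
Interpolate at f = 4/9 with slerp weights a = sin((1−f)δ)/sin δ ≈ 0.612, b = sin(fδ)/sin δ ≈ 0.497.
p = a·p₁ + b·p₂ ≈ (-0.031, 0.923, 0.383); φ = arcsin(p_z) ≈ 22.52°, λ = atan2(p_y, p_x) ≈ 91.91°.

≈ lat 23°, lon 92°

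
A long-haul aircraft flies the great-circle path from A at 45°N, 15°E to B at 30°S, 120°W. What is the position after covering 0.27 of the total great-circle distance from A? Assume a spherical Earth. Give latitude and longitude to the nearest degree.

≈ 38°N, 36°W

Write both endpoints as unit vectors p₁, p₂ with components (cos φ cos λ, cos φ sin λ, sin φ).
The central angle between the endpoints is δ = arccos(p₁·p₂) ≈ 2.476 rad (141.9°).
Interpolate at f = 0.27 with slerp weights a = sin((1−f)δ)/sin δ ≈ 1.574, b = sin(fδ)/sin δ ≈ 1.004.
p = a·p₁ + b·p₂ ≈ (0.641, -0.465, 0.611); φ = arcsin(p_z) ≈ 37.68°, λ = atan2(p_y, p_x) ≈ -35.96°.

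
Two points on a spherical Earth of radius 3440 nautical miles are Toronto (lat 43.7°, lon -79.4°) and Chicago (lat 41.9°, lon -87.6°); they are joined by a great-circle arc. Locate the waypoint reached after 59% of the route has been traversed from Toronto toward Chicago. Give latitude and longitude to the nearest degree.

Write both endpoints as unit vectors p₁, p₂ with components (cos φ cos λ, cos φ sin λ, sin φ).
The central angle between the endpoints is δ = arccos(p₁·p₂) ≈ 0.110 rad (6.3°).
Interpolate at f = 0.59 with slerp weights a = sin((1−f)δ)/sin δ ≈ 0.411, b = sin(fδ)/sin δ ≈ 0.591.
p = a·p₁ + b·p₂ ≈ (0.073, -0.731, 0.678); φ = arcsin(p_z) ≈ 42.71°, λ = atan2(p_y, p_x) ≈ -84.30°.

≈ lat 43°, lon -84°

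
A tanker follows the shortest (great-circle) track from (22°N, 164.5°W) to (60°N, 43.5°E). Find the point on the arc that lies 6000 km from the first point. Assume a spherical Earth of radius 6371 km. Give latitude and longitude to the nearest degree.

≈ (72°N, 158°E)

Convert each endpoint to a unit vector on the sphere (x = cos φ cos λ, y = cos φ sin λ, z = sin φ).
The central angle between the endpoints is δ = arccos(p₁·p₂) ≈ 1.656 rad (94.9°). The total great-circle distance is δ·R ≈ 1.656 × 6371 ≈ 10549 km, so the target fraction is f = 6000/10549 ≈ 0.569.
Interpolate at f ≈ 0.569 with slerp weights a = sin((1−f)δ)/sin δ ≈ 0.657, b = sin(fδ)/sin δ ≈ 0.812.
p = a·p₁ + b·p₂ ≈ (-0.293, 0.116, 0.949); φ = arcsin(p_z) ≈ 71.63°, λ = atan2(p_y, p_x) ≈ 158.32°.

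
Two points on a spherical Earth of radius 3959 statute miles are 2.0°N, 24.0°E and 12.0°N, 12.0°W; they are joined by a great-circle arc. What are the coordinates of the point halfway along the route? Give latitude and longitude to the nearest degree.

Convert each endpoint to a unit vector on the sphere (x = cos φ cos λ, y = cos φ sin λ, z = sin φ).
The central angle between the endpoints is δ = arccos(p₁·p₂) ≈ 0.647 rad (37.0°).
Interpolate at f = 1/2 with slerp weights a = sin((1−f)δ)/sin δ ≈ 0.527, b = sin(fδ)/sin δ ≈ 0.527.
p = a·p₁ + b·p₂ ≈ (0.986, 0.107, 0.128); φ = arcsin(p_z) ≈ 7.36°, λ = atan2(p_y, p_x) ≈ 6.20°.

≈ 7°N, 6°E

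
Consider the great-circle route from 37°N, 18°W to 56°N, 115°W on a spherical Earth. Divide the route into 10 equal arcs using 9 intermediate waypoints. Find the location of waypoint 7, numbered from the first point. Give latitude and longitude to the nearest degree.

≈ 60°N, 79°W

Write both endpoints as unit vectors p₁, p₂ with components (cos φ cos λ, cos φ sin λ, sin φ).
The central angle between the endpoints is δ = arccos(p₁·p₂) ≈ 1.110 rad (63.6°).
Interpolate at f = 7/10 with slerp weights a = sin((1−f)δ)/sin δ ≈ 0.365, b = sin(fδ)/sin δ ≈ 0.783.
p = a·p₁ + b·p₂ ≈ (0.092, -0.487, 0.869); φ = arcsin(p_z) ≈ 60.30°, λ = atan2(p_y, p_x) ≈ -79.27°.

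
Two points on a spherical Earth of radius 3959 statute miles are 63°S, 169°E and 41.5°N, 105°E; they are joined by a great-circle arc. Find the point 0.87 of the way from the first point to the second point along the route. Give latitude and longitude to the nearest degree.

≈ 28°N, 113°E

The haversine formula gives a central angle δ ≈ 2.028 rad (116.2°) between the endpoints.
Interpolate at f = 0.87 with slerp weights a = sin((1−f)δ)/sin δ ≈ 0.290, b = sin(fδ)/sin δ ≈ 1.094.
p = a·p₁ + b·p₂ ≈ (-0.341, 0.816, 0.466); φ = arcsin(p_z) ≈ 27.77°, λ = atan2(p_y, p_x) ≈ 112.70°.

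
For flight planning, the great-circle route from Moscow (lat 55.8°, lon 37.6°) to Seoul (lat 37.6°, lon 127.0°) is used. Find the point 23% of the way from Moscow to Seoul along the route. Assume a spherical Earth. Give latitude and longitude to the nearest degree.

≈ lat 59°, lon 62°

Write both endpoints as unit vectors p₁, p₂ with components (cos φ cos λ, cos φ sin λ, sin φ).
The central angle between the endpoints is δ = arccos(p₁·p₂) ≈ 1.036 rad (59.4°).
Interpolate at f = 0.23 with slerp weights a = sin((1−f)δ)/sin δ ≈ 0.832, b = sin(fδ)/sin δ ≈ 0.274.
p = a·p₁ + b·p₂ ≈ (0.240, 0.459, 0.856); φ = arcsin(p_z) ≈ 58.82°, λ = atan2(p_y, p_x) ≈ 62.42°.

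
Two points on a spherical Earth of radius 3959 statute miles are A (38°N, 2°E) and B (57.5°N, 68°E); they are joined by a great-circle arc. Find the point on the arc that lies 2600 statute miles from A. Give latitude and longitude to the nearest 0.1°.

≈ (57.2°N, 52.0°E)

Convert each endpoint to a unit vector on the sphere (x = cos φ cos λ, y = cos φ sin λ, z = sin φ).
The central angle between the endpoints is δ = arccos(p₁·p₂) ≈ 0.807 rad (46.3°). The total great-circle distance is δ·R ≈ 0.807 × 3959 ≈ 3196 mi, so the target fraction is f = 2600/3196 ≈ 0.813.
Interpolate at f ≈ 0.813 with slerp weights a = sin((1−f)δ)/sin δ ≈ 0.208, b = sin(fδ)/sin δ ≈ 0.845.
p = a·p₁ + b·p₂ ≈ (0.334, 0.427, 0.841); φ = arcsin(p_z) ≈ 57.20°, λ = atan2(p_y, p_x) ≈ 51.98°.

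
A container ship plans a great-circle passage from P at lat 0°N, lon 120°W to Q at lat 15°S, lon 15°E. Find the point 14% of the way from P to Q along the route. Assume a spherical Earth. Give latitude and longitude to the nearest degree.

≈ lat 7°S, lon 103°W

The haversine formula gives a central angle δ ≈ 2.323 rad (133.1°) between the endpoints.
Interpolate at f = 0.14 with slerp weights a = sin((1−f)δ)/sin δ ≈ 1.246, b = sin(fδ)/sin δ ≈ 0.437.
p = a·p₁ + b·p₂ ≈ (-0.215, -0.970, -0.113); φ = arcsin(p_z) ≈ -6.50°, λ = atan2(p_y, p_x) ≈ -102.50°.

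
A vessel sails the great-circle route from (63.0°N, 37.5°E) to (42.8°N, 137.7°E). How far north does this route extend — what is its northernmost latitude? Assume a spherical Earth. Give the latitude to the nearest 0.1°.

≈ 67.0°N

The great circle lies in the plane with unit normal n̂ = (p₁ × p₂)/|p₁ × p₂|.
Here n̂_z ≈ +0.391; the vertex latitude is φ_max = arccos|n̂_z| ≈ 67.0°.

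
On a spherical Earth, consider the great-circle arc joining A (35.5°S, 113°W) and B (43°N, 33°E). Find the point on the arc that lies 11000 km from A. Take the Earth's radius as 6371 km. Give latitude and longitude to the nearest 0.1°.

≈ (26.6°N, 31.3°W)

The haversine formula gives a central angle δ ≈ 2.667 rad (152.8°) between the endpoints. The total great-circle distance is δ·R ≈ 2.667 × 6371 ≈ 16994 km, so the target fraction is f = 11000/16994 ≈ 0.647.
Interpolate at f ≈ 0.647 with slerp weights a = sin((1−f)δ)/sin δ ≈ 1.770, b = sin(fδ)/sin δ ≈ 2.163.
p = a·p₁ + b·p₂ ≈ (0.764, -0.464, 0.448); φ = arcsin(p_z) ≈ 26.61°, λ = atan2(p_y, p_x) ≈ -31.29°.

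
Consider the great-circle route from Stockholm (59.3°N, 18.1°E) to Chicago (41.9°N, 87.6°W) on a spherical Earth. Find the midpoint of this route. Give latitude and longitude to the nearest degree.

≈ (63°N, 49°W)

From cos δ = sin φ₁ sin φ₂ + cos φ₁ cos φ₂ cos Δλ, the central angle is δ ≈ 1.080 rad (61.9°).
Interpolate at f = 1/2 with slerp weights a = sin((1−f)δ)/sin δ ≈ 0.583, b = sin(fδ)/sin δ ≈ 0.583.
p = a·p₁ + b·p₂ ≈ (0.301, -0.341, 0.891); φ = arcsin(p_z) ≈ 62.94°, λ = atan2(p_y, p_x) ≈ -48.56°.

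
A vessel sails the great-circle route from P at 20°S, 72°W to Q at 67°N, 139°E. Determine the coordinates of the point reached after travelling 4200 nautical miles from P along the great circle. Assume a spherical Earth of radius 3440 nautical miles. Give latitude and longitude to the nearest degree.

≈ 47°N, 93°W

Convert each endpoint to a unit vector on the sphere (x = cos φ cos λ, y = cos φ sin λ, z = sin φ).
The central angle between the endpoints is δ = arccos(p₁·p₂) ≈ 2.252 rad (129.0°). The total great-circle distance is δ·R ≈ 2.252 × 3440 ≈ 7746 nmi, so the target fraction is f = 4200/7746 ≈ 0.542.
Interpolate at f ≈ 0.542 with slerp weights a = sin((1−f)δ)/sin δ ≈ 1.104, b = sin(fδ)/sin δ ≈ 1.209.
p = a·p₁ + b·p₂ ≈ (-0.036, -0.677, 0.735); φ = arcsin(p_z) ≈ 47.34°, λ = atan2(p_y, p_x) ≈ -93.04°.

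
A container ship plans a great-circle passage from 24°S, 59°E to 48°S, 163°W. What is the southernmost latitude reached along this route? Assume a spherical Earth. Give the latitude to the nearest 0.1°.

≈ 65.6°S

The great circle lies in the plane with unit normal n̂ = (p₁ × p₂)/|p₁ × p₂|.
Here n̂_z ≈ +0.414; the vertex latitude is φ_max = arccos|n̂_z| ≈ 65.6°.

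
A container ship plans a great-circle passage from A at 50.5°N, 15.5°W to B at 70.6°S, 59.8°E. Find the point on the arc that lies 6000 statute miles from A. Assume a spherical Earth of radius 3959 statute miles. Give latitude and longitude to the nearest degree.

≈ 32°S, 15°E

Convert each endpoint to a unit vector on the sphere (x = cos φ cos λ, y = cos φ sin λ, z = sin φ).
The central angle between the endpoints is δ = arccos(p₁·p₂) ≈ 2.311 rad (132.4°). The total great-circle distance is δ·R ≈ 2.311 × 3959 ≈ 9148 mi, so the target fraction is f = 6000/9148 ≈ 0.656.
Interpolate at f ≈ 0.656 with slerp weights a = sin((1−f)δ)/sin δ ≈ 0.967, b = sin(fδ)/sin δ ≈ 1.352.
p = a·p₁ + b·p₂ ≈ (0.818, 0.224, -0.529); φ = arcsin(p_z) ≈ -31.95°, λ = atan2(p_y, p_x) ≈ 15.29°.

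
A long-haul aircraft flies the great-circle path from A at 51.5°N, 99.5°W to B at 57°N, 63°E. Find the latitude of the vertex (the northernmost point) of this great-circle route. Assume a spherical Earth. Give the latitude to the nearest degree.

The great circle lies in the plane with unit normal n̂ = (p₁ × p₂)/|p₁ × p₂|.
Here n̂_z ≈ +0.108; the vertex latitude is φ_max = arccos|n̂_z| ≈ 83.8°.

≈ 84°N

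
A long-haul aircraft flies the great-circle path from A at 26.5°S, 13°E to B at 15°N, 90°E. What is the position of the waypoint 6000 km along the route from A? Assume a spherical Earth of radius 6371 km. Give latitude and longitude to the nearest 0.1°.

Convert each endpoint to a unit vector on the sphere (x = cos φ cos λ, y = cos φ sin λ, z = sin φ).
The central angle between the endpoints is δ = arccos(p₁·p₂) ≈ 1.492 rad (85.5°). The total great-circle distance is δ·R ≈ 1.492 × 6371 ≈ 9504 km, so the target fraction is f = 6000/9504 ≈ 0.631.
Interpolate at f ≈ 0.631 with slerp weights a = sin((1−f)δ)/sin δ ≈ 0.524, b = sin(fδ)/sin δ ≈ 0.811.
p = a·p₁ + b·p₂ ≈ (0.457, 0.889, -0.024); φ = arcsin(p_z) ≈ -1.38°, λ = atan2(p_y, p_x) ≈ 62.79°.

≈ 1.4°S, 62.8°E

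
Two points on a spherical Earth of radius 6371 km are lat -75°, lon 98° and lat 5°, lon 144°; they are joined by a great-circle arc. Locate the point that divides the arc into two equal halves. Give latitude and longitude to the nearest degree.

≈ lat -36°, lon 135°

Convert each endpoint to a unit vector on the sphere (x = cos φ cos λ, y = cos φ sin λ, z = sin φ).
The central angle between the endpoints is δ = arccos(p₁·p₂) ≈ 1.476 rad (84.6°).
Interpolate at f = 1/2 with slerp weights a = sin((1−f)δ)/sin δ ≈ 0.676, b = sin(fδ)/sin δ ≈ 0.676.
p = a·p₁ + b·p₂ ≈ (-0.569, 0.569, -0.594); φ = arcsin(p_z) ≈ -36.43°, λ = atan2(p_y, p_x) ≈ 135.00°.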